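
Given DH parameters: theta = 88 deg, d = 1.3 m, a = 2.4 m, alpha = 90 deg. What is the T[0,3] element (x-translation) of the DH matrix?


T[0,3] = a * cos(theta)
= 2.4 * cos(88 deg)
= 2.4 * 0.0349
= 0.0838


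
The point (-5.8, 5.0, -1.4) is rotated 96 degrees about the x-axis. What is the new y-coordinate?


Rotation about x-axis: y' = y*cos(theta) - z*sin(theta)
= 5.0 * -0.1045 - -1.4 * 0.9945
= 0.8697


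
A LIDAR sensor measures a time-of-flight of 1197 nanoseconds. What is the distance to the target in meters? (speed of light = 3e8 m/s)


tof = 1197 ns = 1.197e-06 s
dist = c * tof / 2
= 3e8 * 1.197e-06 / 2
= 179.55 m


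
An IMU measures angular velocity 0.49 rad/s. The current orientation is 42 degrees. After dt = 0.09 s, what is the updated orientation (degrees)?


delta_theta = w * dt = 0.49 * 0.09 = 0.0441 rad
= 2.5267 deg
theta_new = 42 + 2.5267 = 44.5267 deg


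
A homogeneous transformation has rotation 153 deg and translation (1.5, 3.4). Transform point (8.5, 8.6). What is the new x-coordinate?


x' = cos(theta)*px - sin(theta)*py + tx
= -0.891*8.5 - 0.454*8.6 + 1.5
= -9.9779


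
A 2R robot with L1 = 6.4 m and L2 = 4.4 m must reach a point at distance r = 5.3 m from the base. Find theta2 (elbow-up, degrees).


cos(theta2) = (r^2 - L1^2 - L2^2) / (2*L1*L2)
cos(theta2) = (28.09 - 40.96 - 19.36) / 56.32
cos(theta2) = -0.572266
theta2 = 124.9084 degrees


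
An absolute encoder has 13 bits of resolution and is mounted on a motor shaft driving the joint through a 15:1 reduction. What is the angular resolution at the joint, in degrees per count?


counts = 2^13 = 8192
effective counts at joint = 8192 * 15 = 122880
resolution = 360 / 122880
= 0.0029 deg/count


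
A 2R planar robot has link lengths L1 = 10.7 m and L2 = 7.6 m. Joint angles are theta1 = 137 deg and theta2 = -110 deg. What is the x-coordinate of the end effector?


Convert angles to radians: theta1 = 2.3911, theta2 = -1.9199
x = L1*cos(theta1) + L2*cos(theta1+theta2)
x = -7.8255 + 6.7716
x = -1.0538


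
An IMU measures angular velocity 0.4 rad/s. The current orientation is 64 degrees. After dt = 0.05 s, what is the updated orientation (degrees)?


delta_theta = w * dt = 0.4 * 0.05 = 0.02 rad
= 1.1459 deg
theta_new = 64 + 1.1459 = 65.1459 deg


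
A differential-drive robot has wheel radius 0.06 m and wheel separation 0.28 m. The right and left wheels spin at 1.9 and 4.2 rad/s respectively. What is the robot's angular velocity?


vR = r*wR = 0.06*1.9 = 0.114 m/s
vL = r*wL = 0.06*4.2 = 0.252 m/s
v = (vR+vL)/2 = 0.183 m/s
omega = (vR-vL)/L = -0.4929 rad/s
angular velocity = -0.4929 rad/s


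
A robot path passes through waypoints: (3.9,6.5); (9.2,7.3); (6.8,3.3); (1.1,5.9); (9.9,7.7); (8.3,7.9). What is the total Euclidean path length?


Segment lengths:
  seg1 = sqrt((5.3)^2 + (0.8)^2) = 5.36
  seg2 = sqrt((-2.4)^2 + (-4.0)^2) = 4.6648
  seg3 = sqrt((-5.7)^2 + (2.6)^2) = 6.265
  seg4 = sqrt((8.8)^2 + (1.8)^2) = 8.9822
  seg5 = sqrt((-1.6)^2 + (0.2)^2) = 1.6125
Total = 26.8844


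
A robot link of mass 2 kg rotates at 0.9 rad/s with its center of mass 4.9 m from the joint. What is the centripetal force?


F = m * omega^2 * r
= 2 * 0.9^2 * 4.9
= 2 * 0.81 * 4.9
= 7.938 N


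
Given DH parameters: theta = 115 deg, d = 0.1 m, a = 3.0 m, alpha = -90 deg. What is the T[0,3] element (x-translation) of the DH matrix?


T[0,3] = a * cos(theta)
= 3.0 * cos(115 deg)
= 3.0 * -0.4226
= -1.2679


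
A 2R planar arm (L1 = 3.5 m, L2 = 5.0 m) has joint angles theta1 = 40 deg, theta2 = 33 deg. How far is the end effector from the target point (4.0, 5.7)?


End effector via forward kinematics:
x = L1*cos(t1) + L2*cos(t1+t2) = 4.143
y = L1*sin(t1) + L2*sin(t1+t2) = 7.0313
Distance to target:
d = sqrt((4.0 - 4.143)^2 + (5.7 - 7.0313)^2)
= sqrt(0.0205 + 1.7723)
= 1.3389 m


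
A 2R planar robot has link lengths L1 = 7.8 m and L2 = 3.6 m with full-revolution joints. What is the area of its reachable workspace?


r_max = L1 + L2 = 11.4 m
r_min = |L1 - L2| = 4.2 m
Area = pi*(r_max^2 - r_min^2)
= pi*(129.96 - 17.64)
= pi * 112.32
= 352.8637 m^2


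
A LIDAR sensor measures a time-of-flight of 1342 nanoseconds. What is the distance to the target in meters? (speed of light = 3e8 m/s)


tof = 1342 ns = 1.342e-06 s
dist = c * tof / 2
= 3e8 * 1.342e-06 / 2
= 201.3 m


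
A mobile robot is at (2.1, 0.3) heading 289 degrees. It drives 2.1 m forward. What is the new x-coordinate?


x_new = x0 + d*cos(theta)
= 2.1 + 2.1*cos(289)
= 2.1 + 0.6837
= 2.7837


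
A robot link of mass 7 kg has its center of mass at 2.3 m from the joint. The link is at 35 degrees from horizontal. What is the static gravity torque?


tau = m*g*L*cos(angle)
= 7 * 9.81 * 2.3 * cos(35 deg)
= 7 * 9.81 * 2.3 * 0.8192
= 129.3777 Nm


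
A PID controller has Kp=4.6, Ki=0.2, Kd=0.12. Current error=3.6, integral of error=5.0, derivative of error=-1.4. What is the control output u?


u = Kp*e + Ki*int(e) + Kd*de/dt
= 4.6*3.6 + 0.2*5.0 + 0.12*(-1.4)
= 16.56 + 1.0 + -0.168
= 17.392


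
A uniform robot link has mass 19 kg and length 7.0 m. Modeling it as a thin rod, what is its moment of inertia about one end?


I = (1/3) * m * L^2
= (1/3) * 19 * 7.0^2
= 0.333333 * 19 * 49.0
= 310.3333 kg*m^2


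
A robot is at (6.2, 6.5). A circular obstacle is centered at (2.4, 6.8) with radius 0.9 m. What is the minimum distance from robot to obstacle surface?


center_dist = sqrt((6.2-2.4)^2 + (6.5-6.8)^2)
= sqrt(14.44 + 0.09)
= 3.8118
min_dist = center_dist - radius = 3.8118 - 0.9 = 2.9118 m


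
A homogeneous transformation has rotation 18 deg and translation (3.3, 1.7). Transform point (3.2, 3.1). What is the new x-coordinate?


x' = cos(theta)*px - sin(theta)*py + tx
= 0.9511*3.2 - 0.309*3.1 + 3.3
= 5.3854


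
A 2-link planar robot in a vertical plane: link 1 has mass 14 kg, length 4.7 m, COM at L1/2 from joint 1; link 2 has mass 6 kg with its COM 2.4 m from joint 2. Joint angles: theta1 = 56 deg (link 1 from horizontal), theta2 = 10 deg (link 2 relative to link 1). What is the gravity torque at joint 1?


Horizontal distance from joint 1 to link-1 COM:
  x_c1 = (L1/2)*cos(t1) = 2.35 * 0.5592 = 1.3141 m
Horizontal distance from joint 1 to link-2 COM:
  x_c2 = L1*cos(t1) + Lc2*cos(t1+t2)
       = 4.7*0.5592 + 2.4*0.4067 = 3.6044 m
tau1 = m1*g*x_c1 + m2*g*x_c2
     = 14*9.81*1.3141 + 6*9.81*3.6044
     = 180.479 + 212.1535
     = 392.6324 Nm


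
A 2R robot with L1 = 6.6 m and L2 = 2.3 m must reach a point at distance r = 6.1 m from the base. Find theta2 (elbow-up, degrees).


cos(theta2) = (r^2 - L1^2 - L2^2) / (2*L1*L2)
cos(theta2) = (37.21 - 43.56 - 5.29) / 30.36
cos(theta2) = -0.383399
theta2 = 112.5444 degrees


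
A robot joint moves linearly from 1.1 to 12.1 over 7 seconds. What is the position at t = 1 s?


s = t/T = 1/7 = 0.1429
p(t) = p0 + (pf-p0)*s
= 1.1 + (12.1 - 1.1) * 0.1429
= 2.6714


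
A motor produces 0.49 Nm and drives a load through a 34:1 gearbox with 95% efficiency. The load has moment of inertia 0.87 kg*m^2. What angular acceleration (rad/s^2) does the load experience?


tau_out = tau_motor * N * eta
= 0.49 * 34 * 0.95 = 15.827 Nm
alpha = tau_out / I = 15.827 / 0.87
= 18.192 rad/s^2


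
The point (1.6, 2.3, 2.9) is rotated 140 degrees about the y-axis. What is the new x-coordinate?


Rotation about y-axis: x' = x*cos(theta) + z*sin(theta)
= 1.6 * -0.766 + 2.9 * 0.6428
= 0.6384


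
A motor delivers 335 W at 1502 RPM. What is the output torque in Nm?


omega = 1502 * 2*pi/60 = 157.2891 rad/s
tau = P / omega = 335 / 157.2891
= 2.1298 Nm


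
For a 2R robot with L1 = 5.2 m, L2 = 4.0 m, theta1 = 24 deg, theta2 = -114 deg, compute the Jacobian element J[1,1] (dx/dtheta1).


J[1,1] = -L1*sin(t1) - L2*sin(t1+t2)
= -5.2*sin(24) - 4.0*sin(-90)
= 1.885


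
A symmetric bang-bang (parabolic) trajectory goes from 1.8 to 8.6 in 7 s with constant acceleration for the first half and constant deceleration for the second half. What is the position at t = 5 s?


Symmetric rest-to-rest: each phase covers (pf-p0)/2 in time T/2. 0.5*a*(T/2)^2 = (pf-p0)/2 => a = 4*(pf-p0)/T^2
a = 4*(8.6-1.8)/7^2 = 0.5551
t = 5 is in the deceleration phase (t > T/2).
p = pf - 0.5*a*(T-t)^2 = 8.6 - 0.5*0.5551*2^2
= 7.4898


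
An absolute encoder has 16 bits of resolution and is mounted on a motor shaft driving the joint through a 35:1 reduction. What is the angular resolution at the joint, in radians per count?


counts = 2^16 = 65536
effective counts at joint = 65536 * 35 = 2293760
resolution = 2*pi / 2293760
= 2.7393e-06 rad/count


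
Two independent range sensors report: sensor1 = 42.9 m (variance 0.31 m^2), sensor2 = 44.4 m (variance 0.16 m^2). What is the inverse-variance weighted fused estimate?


w1 = (1/var1) / (1/var1 + 1/var2)
   = 3.2258 / (3.2258 + 6.25) = 0.3404
w2 = 1 - w1 = 0.6596
fused = w1*s1 + w2*s2 = 14.6043 + 29.2851
= 43.8894 m


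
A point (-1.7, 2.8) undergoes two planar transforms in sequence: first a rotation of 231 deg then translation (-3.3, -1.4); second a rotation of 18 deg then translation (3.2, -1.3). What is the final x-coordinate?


After transform 1:
x1 = cos(231)*-1.7 - sin(231)*2.8 + -3.3 = -0.0541
y1 = sin(231)*-1.7 + cos(231)*2.8 + -1.4 = -1.8409
After transform 2:
x2 = cos(18)*-0.0541 - sin(18)*-1.8409 + 3.2
= 3.7174


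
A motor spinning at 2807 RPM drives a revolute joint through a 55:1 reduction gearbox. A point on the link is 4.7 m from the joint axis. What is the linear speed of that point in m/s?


omega_motor = 2807 * 2*pi/60 = 293.9484 rad/s
omega_joint = omega_motor / 55 = 5.3445 rad/s
v = omega_joint * r = 5.3445 * 4.7
= 25.1192 m/s


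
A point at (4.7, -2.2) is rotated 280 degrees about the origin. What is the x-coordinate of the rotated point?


x' = x*cos(theta) - y*sin(theta)
cos(280 deg) = 0.1736, sin(280 deg) = -0.9848
x' = 4.7 * 0.1736 - -2.2 * -0.9848
= 0.8161 - 2.1666
= -1.3504


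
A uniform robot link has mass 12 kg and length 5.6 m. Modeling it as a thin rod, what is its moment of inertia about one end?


I = (1/3) * m * L^2
= (1/3) * 12 * 5.6^2
= 0.333333 * 12 * 31.36
= 125.44 kg*m^2


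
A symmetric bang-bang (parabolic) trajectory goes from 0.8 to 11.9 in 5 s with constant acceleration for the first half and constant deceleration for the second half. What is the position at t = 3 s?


Symmetric rest-to-rest: each phase covers (pf-p0)/2 in time T/2. 0.5*a*(T/2)^2 = (pf-p0)/2 => a = 4*(pf-p0)/T^2
a = 4*(11.9-0.8)/5^2 = 1.776
t = 3 is in the deceleration phase (t > T/2).
p = pf - 0.5*a*(T-t)^2 = 11.9 - 0.5*1.776*2^2
= 8.348


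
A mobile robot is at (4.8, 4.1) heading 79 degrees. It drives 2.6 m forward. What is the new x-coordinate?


x_new = x0 + d*cos(theta)
= 4.8 + 2.6*cos(79)
= 4.8 + 0.4961
= 5.2961


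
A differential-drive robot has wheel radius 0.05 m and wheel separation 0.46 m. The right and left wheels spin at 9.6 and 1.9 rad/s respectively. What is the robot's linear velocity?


vR = r*wR = 0.05*9.6 = 0.48 m/s
vL = r*wL = 0.05*1.9 = 0.095 m/s
v = (vR+vL)/2 = 0.2875 m/s
omega = (vR-vL)/L = 0.837 rad/s
linear velocity = 0.2875 m/s


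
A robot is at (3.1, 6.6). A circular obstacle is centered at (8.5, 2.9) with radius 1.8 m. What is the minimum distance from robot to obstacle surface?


center_dist = sqrt((3.1-8.5)^2 + (6.6-2.9)^2)
= sqrt(29.16 + 13.69)
= 6.546
min_dist = center_dist - radius = 6.546 - 1.8 = 4.746 m


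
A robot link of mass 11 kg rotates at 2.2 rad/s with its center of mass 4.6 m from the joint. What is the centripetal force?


F = m * omega^2 * r
= 11 * 2.2^2 * 4.6
= 11 * 4.84 * 4.6
= 244.904 N


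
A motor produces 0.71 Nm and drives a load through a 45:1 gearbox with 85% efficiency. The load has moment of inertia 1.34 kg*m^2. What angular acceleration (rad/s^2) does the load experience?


tau_out = tau_motor * N * eta
= 0.71 * 45 * 0.85 = 27.1575 Nm
alpha = tau_out / I = 27.1575 / 1.34
= 20.2668 rad/s^2


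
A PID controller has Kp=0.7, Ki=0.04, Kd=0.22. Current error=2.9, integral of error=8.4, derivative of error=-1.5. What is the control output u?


u = Kp*e + Ki*int(e) + Kd*de/dt
= 0.7*2.9 + 0.04*8.4 + 0.22*(-1.5)
= 2.03 + 0.336 + -0.33
= 2.036


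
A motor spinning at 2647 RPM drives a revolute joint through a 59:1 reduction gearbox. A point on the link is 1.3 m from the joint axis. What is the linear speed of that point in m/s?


omega_motor = 2647 * 2*pi/60 = 277.1932 rad/s
omega_joint = omega_motor / 59 = 4.6982 rad/s
v = omega_joint * r = 4.6982 * 1.3
= 6.1076 m/s


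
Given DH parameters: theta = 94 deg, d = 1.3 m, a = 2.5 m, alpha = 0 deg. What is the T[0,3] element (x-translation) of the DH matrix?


T[0,3] = a * cos(theta)
= 2.5 * cos(94 deg)
= 2.5 * -0.0698
= -0.1744


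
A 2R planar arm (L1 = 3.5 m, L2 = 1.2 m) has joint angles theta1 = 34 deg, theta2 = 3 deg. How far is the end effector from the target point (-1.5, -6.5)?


End effector via forward kinematics:
x = L1*cos(t1) + L2*cos(t1+t2) = 3.86
y = L1*sin(t1) + L2*sin(t1+t2) = 2.6794
Distance to target:
d = sqrt((-1.5 - 3.86)^2 + (-6.5 - 2.6794)^2)
= sqrt(28.7295 + 84.2605)
= 10.6297 m


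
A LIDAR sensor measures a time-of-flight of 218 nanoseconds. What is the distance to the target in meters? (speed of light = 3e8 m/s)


tof = 218 ns = 2.18e-07 s
dist = c * tof / 2
= 3e8 * 2.18e-07 / 2
= 32.7 m


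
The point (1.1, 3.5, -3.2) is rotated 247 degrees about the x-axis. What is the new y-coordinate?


Rotation about x-axis: y' = y*cos(theta) - z*sin(theta)
= 3.5 * -0.3907 - -3.2 * -0.9205
= -4.3132


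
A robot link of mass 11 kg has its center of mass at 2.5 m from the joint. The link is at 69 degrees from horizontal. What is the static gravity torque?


tau = m*g*L*cos(angle)
= 11 * 9.81 * 2.5 * cos(69 deg)
= 11 * 9.81 * 2.5 * 0.3584
= 96.6787 Nm


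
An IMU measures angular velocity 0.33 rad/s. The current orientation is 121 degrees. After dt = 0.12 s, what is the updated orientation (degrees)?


delta_theta = w * dt = 0.33 * 0.12 = 0.0396 rad
= 2.2689 deg
theta_new = 121 + 2.2689 = 123.2689 deg


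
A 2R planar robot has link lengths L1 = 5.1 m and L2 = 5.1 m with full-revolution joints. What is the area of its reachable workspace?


r_max = L1 + L2 = 10.2 m
r_min = |L1 - L2| = 0.0 m
Area = pi*(r_max^2 - r_min^2)
= pi*(104.04 - 0.0)
= pi * 104.04
= 326.8513 m^2


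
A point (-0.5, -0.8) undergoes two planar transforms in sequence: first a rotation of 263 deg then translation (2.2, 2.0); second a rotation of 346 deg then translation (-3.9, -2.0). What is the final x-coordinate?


After transform 1:
x1 = cos(263)*-0.5 - sin(263)*-0.8 + 2.2 = 1.4669
y1 = sin(263)*-0.5 + cos(263)*-0.8 + 2.0 = 2.5938
After transform 2:
x2 = cos(346)*1.4669 - sin(346)*2.5938 + -3.9
= -1.8492


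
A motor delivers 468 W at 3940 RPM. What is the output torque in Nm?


omega = 3940 * 2*pi/60 = 412.5958 rad/s
tau = P / omega = 468 / 412.5958
= 1.1343 Nm


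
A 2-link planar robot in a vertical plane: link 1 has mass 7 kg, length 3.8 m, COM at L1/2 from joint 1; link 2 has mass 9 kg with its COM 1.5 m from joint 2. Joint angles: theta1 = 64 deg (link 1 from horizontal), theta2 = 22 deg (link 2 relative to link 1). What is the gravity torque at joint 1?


Horizontal distance from joint 1 to link-1 COM:
  x_c1 = (L1/2)*cos(t1) = 1.9 * 0.4384 = 0.8329 m
Horizontal distance from joint 1 to link-2 COM:
  x_c2 = L1*cos(t1) + Lc2*cos(t1+t2)
       = 3.8*0.4384 + 1.5*0.0698 = 1.7704 m
tau1 = m1*g*x_c1 + m2*g*x_c2
     = 7*9.81*0.8329 + 9*9.81*1.7704
     = 57.1956 + 156.3126
     = 213.5082 Nm


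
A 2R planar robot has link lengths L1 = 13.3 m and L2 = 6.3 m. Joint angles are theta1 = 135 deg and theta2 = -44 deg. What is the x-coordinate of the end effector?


Convert angles to radians: theta1 = 2.3562, theta2 = -0.7679
x = L1*cos(theta1) + L2*cos(theta1+theta2)
x = -9.4045 + -0.11
x = -9.5145


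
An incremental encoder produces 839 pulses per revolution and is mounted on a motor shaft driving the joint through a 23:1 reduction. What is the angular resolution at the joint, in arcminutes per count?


counts per rev = 839
effective counts at joint = 839 * 23 = 19297
resolution = 360*60 / 19297
= 1.1193 arcmin/count


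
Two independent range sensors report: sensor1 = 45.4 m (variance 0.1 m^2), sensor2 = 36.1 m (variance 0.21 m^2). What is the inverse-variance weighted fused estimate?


w1 = (1/var1) / (1/var1 + 1/var2)
   = 10.0 / (10.0 + 4.7619) = 0.6774
w2 = 1 - w1 = 0.3226
fused = w1*s1 + w2*s2 = 30.7548 + 11.6452
= 42.4 m


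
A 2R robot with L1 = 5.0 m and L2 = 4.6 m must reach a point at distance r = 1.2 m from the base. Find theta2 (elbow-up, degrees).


cos(theta2) = (r^2 - L1^2 - L2^2) / (2*L1*L2)
cos(theta2) = (1.44 - 25.0 - 21.16) / 46.0
cos(theta2) = -0.972174
theta2 = 166.452 degrees


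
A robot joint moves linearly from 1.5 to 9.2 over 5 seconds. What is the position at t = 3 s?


s = t/T = 3/5 = 0.6
p(t) = p0 + (pf-p0)*s
= 1.5 + (9.2 - 1.5) * 0.6
= 6.12


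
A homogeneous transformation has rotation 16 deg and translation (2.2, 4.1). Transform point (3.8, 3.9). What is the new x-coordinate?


x' = cos(theta)*px - sin(theta)*py + tx
= 0.9613*3.8 - 0.2756*3.9 + 2.2
= 4.7778


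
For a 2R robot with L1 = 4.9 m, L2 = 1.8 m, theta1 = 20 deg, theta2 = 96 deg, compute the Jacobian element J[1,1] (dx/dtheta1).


J[1,1] = -L1*sin(t1) - L2*sin(t1+t2)
= -4.9*sin(20) - 1.8*sin(116)
= -3.2937


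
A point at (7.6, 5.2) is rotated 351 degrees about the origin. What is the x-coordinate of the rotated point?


x' = x*cos(theta) - y*sin(theta)
cos(351 deg) = 0.9877, sin(351 deg) = -0.1564
x' = 7.6 * 0.9877 - 5.2 * -0.1564
= 7.5064 - -0.8135
= 8.3199


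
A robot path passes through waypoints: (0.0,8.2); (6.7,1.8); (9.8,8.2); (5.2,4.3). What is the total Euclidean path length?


Segment lengths:
  seg1 = sqrt((6.7)^2 + (-6.4)^2) = 9.2655
  seg2 = sqrt((3.1)^2 + (6.4)^2) = 7.1113
  seg3 = sqrt((-4.6)^2 + (-3.9)^2) = 6.0308
Total = 22.4075


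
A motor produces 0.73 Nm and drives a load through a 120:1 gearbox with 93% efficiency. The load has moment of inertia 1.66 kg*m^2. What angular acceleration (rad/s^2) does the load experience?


tau_out = tau_motor * N * eta
= 0.73 * 120 * 0.93 = 81.468 Nm
alpha = tau_out / I = 81.468 / 1.66
= 49.0771 rad/s^2


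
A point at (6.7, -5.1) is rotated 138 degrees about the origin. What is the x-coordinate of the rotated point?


x' = x*cos(theta) - y*sin(theta)
cos(138 deg) = -0.7431, sin(138 deg) = 0.6691
x' = 6.7 * -0.7431 - -5.1 * 0.6691
= -4.9791 - -3.4126
= -1.5665


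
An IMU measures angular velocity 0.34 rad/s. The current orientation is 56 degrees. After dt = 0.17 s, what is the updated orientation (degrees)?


delta_theta = w * dt = 0.34 * 0.17 = 0.0578 rad
= 3.3117 deg
theta_new = 56 + 3.3117 = 59.3117 deg


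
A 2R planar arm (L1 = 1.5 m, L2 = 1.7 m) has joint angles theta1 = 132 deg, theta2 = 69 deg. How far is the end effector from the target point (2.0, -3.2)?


End effector via forward kinematics:
x = L1*cos(t1) + L2*cos(t1+t2) = -2.5908
y = L1*sin(t1) + L2*sin(t1+t2) = 0.5055
Distance to target:
d = sqrt((2.0 - -2.5908)^2 + (-3.2 - 0.5055)^2)
= sqrt(21.0753 + 13.7307)
= 5.8997 m


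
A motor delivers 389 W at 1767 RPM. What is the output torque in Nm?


omega = 1767 * 2*pi/60 = 185.0398 rad/s
tau = P / omega = 389 / 185.0398
= 2.1023 Nm


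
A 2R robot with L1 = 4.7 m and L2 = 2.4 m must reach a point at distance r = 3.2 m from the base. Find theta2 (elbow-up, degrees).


cos(theta2) = (r^2 - L1^2 - L2^2) / (2*L1*L2)
cos(theta2) = (10.24 - 22.09 - 5.76) / 22.56
cos(theta2) = -0.780585
theta2 = 141.3142 degrees


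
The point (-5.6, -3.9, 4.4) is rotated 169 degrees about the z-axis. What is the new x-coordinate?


Rotation about z-axis: x' = x*cos(theta) - y*sin(theta)
= -5.6 * -0.9816 - -3.9 * 0.1908
= 6.2413


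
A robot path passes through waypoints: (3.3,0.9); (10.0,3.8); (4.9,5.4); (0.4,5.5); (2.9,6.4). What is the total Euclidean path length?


Segment lengths:
  seg1 = sqrt((6.7)^2 + (2.9)^2) = 7.3007
  seg2 = sqrt((-5.1)^2 + (1.6)^2) = 5.3451
  seg3 = sqrt((-4.5)^2 + (0.1)^2) = 4.5011
  seg4 = sqrt((2.5)^2 + (0.9)^2) = 2.6571
Total = 19.804


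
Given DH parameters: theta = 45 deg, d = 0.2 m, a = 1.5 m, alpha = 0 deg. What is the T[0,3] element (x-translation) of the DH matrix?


T[0,3] = a * cos(theta)
= 1.5 * cos(45 deg)
= 1.5 * 0.7071
= 1.0607


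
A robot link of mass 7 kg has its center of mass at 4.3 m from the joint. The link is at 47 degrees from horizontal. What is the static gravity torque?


tau = m*g*L*cos(angle)
= 7 * 9.81 * 4.3 * cos(47 deg)
= 7 * 9.81 * 4.3 * 0.682
= 201.3812 Nm


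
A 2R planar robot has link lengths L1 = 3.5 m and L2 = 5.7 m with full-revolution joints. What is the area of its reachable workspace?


r_max = L1 + L2 = 9.2 m
r_min = |L1 - L2| = 2.2 m
Area = pi*(r_max^2 - r_min^2)
= pi*(84.64 - 4.84)
= pi * 79.8
= 250.6991 m^2


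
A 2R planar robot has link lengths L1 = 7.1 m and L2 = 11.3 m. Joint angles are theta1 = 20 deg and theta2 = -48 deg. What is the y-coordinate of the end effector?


Convert angles to radians: theta1 = 0.3491, theta2 = -0.8378
y = L1*sin(theta1) + L2*sin(theta1+theta2)
y = 2.4283 + -5.305
y = -2.8767


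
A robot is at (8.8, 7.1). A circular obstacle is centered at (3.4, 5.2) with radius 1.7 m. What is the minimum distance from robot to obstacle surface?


center_dist = sqrt((8.8-3.4)^2 + (7.1-5.2)^2)
= sqrt(29.16 + 3.61)
= 5.7245
min_dist = center_dist - radius = 5.7245 - 1.7 = 4.0245 m


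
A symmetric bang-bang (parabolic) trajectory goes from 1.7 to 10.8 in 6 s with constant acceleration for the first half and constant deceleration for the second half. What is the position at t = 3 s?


Symmetric rest-to-rest: each phase covers (pf-p0)/2 in time T/2. 0.5*a*(T/2)^2 = (pf-p0)/2 => a = 4*(pf-p0)/T^2
a = 4*(10.8-1.7)/6^2 = 1.0111
t = 3 is in the acceleration phase (t <= T/2).
p = p0 + 0.5*a*t^2 = 1.7 + 0.5*1.0111*3^2
= 6.25


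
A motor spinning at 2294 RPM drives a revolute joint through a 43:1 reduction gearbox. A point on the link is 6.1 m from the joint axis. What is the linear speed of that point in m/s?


omega_motor = 2294 * 2*pi/60 = 240.2271 rad/s
omega_joint = omega_motor / 43 = 5.5867 rad/s
v = omega_joint * r = 5.5867 * 6.1
= 34.0787 m/s


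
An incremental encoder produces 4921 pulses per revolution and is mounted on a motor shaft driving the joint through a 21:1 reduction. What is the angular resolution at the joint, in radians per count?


counts per rev = 4921
effective counts at joint = 4921 * 21 = 103341
resolution = 2*pi / 103341
= 6.0801e-05 rad/count


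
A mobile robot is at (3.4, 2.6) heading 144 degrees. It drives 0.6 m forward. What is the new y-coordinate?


y_new = y0 + d*sin(theta)
= 2.6 + 0.6*sin(144)
= 2.6 + 0.3527
= 2.9527


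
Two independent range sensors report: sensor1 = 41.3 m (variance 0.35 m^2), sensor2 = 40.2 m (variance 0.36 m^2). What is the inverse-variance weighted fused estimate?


w1 = (1/var1) / (1/var1 + 1/var2)
   = 2.8571 / (2.8571 + 2.7778) = 0.507
w2 = 1 - w1 = 0.493
fused = w1*s1 + w2*s2 = 20.9408 + 19.8169
= 40.7577 m


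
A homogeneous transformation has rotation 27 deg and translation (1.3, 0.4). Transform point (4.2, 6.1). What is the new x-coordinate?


x' = cos(theta)*px - sin(theta)*py + tx
= 0.891*4.2 - 0.454*6.1 + 1.3
= 2.2729


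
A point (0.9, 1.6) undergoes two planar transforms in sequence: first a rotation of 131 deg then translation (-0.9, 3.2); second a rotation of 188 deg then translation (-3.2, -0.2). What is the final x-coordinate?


After transform 1:
x1 = cos(131)*0.9 - sin(131)*1.6 + -0.9 = -2.698
y1 = sin(131)*0.9 + cos(131)*1.6 + 3.2 = 2.8295
After transform 2:
x2 = cos(188)*-2.698 - sin(188)*2.8295 + -3.2
= -0.1345


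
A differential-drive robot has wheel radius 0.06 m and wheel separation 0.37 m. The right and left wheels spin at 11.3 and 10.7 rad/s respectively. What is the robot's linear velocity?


vR = r*wR = 0.06*11.3 = 0.678 m/s
vL = r*wL = 0.06*10.7 = 0.642 m/s
v = (vR+vL)/2 = 0.66 m/s
omega = (vR-vL)/L = 0.0973 rad/s
linear velocity = 0.66 m/s


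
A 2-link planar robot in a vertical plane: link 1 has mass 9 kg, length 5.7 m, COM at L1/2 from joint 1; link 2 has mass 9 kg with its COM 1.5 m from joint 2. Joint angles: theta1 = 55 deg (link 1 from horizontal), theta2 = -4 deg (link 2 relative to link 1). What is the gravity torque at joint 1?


Horizontal distance from joint 1 to link-1 COM:
  x_c1 = (L1/2)*cos(t1) = 2.85 * 0.5736 = 1.6347 m
Horizontal distance from joint 1 to link-2 COM:
  x_c2 = L1*cos(t1) + Lc2*cos(t1+t2)
       = 5.7*0.5736 + 1.5*0.6293 = 4.2134 m
tau1 = m1*g*x_c1 + m2*g*x_c2
     = 9*9.81*1.6347 + 9*9.81*4.2134
     = 144.327 + 371.9981
     = 516.3251 Nm


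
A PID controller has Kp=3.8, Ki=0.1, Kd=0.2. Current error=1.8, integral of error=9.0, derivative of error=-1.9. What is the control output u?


u = Kp*e + Ki*int(e) + Kd*de/dt
= 3.8*1.8 + 0.1*9.0 + 0.2*(-1.9)
= 6.84 + 0.9 + -0.38
= 7.36


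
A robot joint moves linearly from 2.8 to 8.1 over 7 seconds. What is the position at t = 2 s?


s = t/T = 2/7 = 0.2857
p(t) = p0 + (pf-p0)*s
= 2.8 + (8.1 - 2.8) * 0.2857
= 4.3143


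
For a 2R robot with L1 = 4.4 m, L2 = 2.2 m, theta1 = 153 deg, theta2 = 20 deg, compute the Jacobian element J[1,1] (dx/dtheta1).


J[1,1] = -L1*sin(t1) - L2*sin(t1+t2)
= -4.4*sin(153) - 2.2*sin(173)
= -2.2657


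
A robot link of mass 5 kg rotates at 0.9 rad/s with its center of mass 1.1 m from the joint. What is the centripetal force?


F = m * omega^2 * r
= 5 * 0.9^2 * 1.1
= 5 * 0.81 * 1.1
= 4.455 N


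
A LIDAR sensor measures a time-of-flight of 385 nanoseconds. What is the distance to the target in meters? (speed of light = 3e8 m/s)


tof = 385 ns = 3.85e-07 s
dist = c * tof / 2
= 3e8 * 3.85e-07 / 2
= 57.75 m


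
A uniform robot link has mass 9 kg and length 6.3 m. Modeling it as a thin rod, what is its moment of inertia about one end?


I = (1/3) * m * L^2
= (1/3) * 9 * 6.3^2
= 0.333333 * 9 * 39.69
= 119.07 kg*m^2


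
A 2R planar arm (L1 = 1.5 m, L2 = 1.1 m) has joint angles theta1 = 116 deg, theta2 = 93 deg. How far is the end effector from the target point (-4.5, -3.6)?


End effector via forward kinematics:
x = L1*cos(t1) + L2*cos(t1+t2) = -1.6196
y = L1*sin(t1) + L2*sin(t1+t2) = 0.8149
Distance to target:
d = sqrt((-4.5 - -1.6196)^2 + (-3.6 - 0.8149)^2)
= sqrt(8.2965 + 19.4913)
= 5.2714 m


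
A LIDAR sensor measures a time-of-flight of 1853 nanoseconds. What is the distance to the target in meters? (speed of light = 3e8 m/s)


tof = 1853 ns = 1.853e-06 s
dist = c * tof / 2
= 3e8 * 1.853e-06 / 2
= 277.95 m


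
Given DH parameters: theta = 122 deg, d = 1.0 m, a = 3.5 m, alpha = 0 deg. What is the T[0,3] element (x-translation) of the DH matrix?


T[0,3] = a * cos(theta)
= 3.5 * cos(122 deg)
= 3.5 * -0.5299
= -1.8547


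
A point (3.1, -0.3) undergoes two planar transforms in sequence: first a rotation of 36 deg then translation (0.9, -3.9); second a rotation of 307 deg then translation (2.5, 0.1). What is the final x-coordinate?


After transform 1:
x1 = cos(36)*3.1 - sin(36)*-0.3 + 0.9 = 3.5843
y1 = sin(36)*3.1 + cos(36)*-0.3 + -3.9 = -2.3206
After transform 2:
x2 = cos(307)*3.5843 - sin(307)*-2.3206 + 2.5
= 2.8038


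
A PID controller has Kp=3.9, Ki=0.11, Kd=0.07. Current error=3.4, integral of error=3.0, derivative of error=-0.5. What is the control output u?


u = Kp*e + Ki*int(e) + Kd*de/dt
= 3.9*3.4 + 0.11*3.0 + 0.07*(-0.5)
= 13.26 + 0.33 + -0.035
= 13.555


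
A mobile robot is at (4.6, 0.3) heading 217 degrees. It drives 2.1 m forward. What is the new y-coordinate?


y_new = y0 + d*sin(theta)
= 0.3 + 2.1*sin(217)
= 0.3 + -1.2638
= -0.9638


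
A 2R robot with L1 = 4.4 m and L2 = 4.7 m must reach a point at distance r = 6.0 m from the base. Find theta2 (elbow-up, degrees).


cos(theta2) = (r^2 - L1^2 - L2^2) / (2*L1*L2)
cos(theta2) = (36.0 - 19.36 - 22.09) / 41.36
cos(theta2) = -0.13177
theta2 = 97.5719 degrees


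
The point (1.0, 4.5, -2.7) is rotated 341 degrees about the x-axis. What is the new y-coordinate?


Rotation about x-axis: y' = y*cos(theta) - z*sin(theta)
= 4.5 * 0.9455 - -2.7 * -0.3256
= 3.3758


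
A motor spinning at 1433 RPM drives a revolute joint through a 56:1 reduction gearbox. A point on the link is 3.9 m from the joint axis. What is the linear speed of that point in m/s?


omega_motor = 1433 * 2*pi/60 = 150.0634 rad/s
omega_joint = omega_motor / 56 = 2.6797 rad/s
v = omega_joint * r = 2.6797 * 3.9
= 10.4508 m/s


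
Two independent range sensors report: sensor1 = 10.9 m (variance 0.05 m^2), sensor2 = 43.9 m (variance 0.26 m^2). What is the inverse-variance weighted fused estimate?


w1 = (1/var1) / (1/var1 + 1/var2)
   = 20.0 / (20.0 + 3.8462) = 0.8387
w2 = 1 - w1 = 0.1613
fused = w1*s1 + w2*s2 = 9.1419 + 7.0806
= 16.2226 m


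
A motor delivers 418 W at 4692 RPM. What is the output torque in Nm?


omega = 4692 * 2*pi/60 = 491.3451 rad/s
tau = P / omega = 418 / 491.3451
= 0.8507 Nm


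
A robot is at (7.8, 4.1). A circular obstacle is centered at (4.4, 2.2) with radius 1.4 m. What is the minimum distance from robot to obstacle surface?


center_dist = sqrt((7.8-4.4)^2 + (4.1-2.2)^2)
= sqrt(11.56 + 3.61)
= 3.8949
min_dist = center_dist - radius = 3.8949 - 1.4 = 2.4949 m


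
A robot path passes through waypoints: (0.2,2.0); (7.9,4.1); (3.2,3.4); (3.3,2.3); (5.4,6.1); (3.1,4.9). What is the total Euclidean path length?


Segment lengths:
  seg1 = sqrt((7.7)^2 + (2.1)^2) = 7.9812
  seg2 = sqrt((-4.7)^2 + (-0.7)^2) = 4.7518
  seg3 = sqrt((0.1)^2 + (-1.1)^2) = 1.1045
  seg4 = sqrt((2.1)^2 + (3.8)^2) = 4.3417
  seg5 = sqrt((-2.3)^2 + (-1.2)^2) = 2.5942
Total = 20.7735


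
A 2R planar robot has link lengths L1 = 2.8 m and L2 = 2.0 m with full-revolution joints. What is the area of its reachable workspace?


r_max = L1 + L2 = 4.8 m
r_min = |L1 - L2| = 0.8 m
Area = pi*(r_max^2 - r_min^2)
= pi*(23.04 - 0.64)
= pi * 22.4
= 70.3717 m^2


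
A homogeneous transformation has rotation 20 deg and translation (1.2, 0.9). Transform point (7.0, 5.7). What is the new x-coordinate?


x' = cos(theta)*px - sin(theta)*py + tx
= 0.9397*7.0 - 0.342*5.7 + 1.2
= 5.8283


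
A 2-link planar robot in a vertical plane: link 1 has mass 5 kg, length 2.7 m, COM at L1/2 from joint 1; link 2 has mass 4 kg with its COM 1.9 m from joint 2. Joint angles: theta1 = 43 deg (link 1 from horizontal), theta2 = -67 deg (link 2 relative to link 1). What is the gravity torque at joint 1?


Horizontal distance from joint 1 to link-1 COM:
  x_c1 = (L1/2)*cos(t1) = 1.35 * 0.7314 = 0.9873 m
Horizontal distance from joint 1 to link-2 COM:
  x_c2 = L1*cos(t1) + Lc2*cos(t1+t2)
       = 2.7*0.7314 + 1.9*0.9135 = 3.7104 m
tau1 = m1*g*x_c1 + m2*g*x_c2
     = 5*9.81*0.9873 + 4*9.81*3.7104
     = 48.4284 + 145.5958
     = 194.0242 Nm


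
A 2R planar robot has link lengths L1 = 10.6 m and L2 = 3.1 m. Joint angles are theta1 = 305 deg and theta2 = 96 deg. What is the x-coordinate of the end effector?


Convert angles to radians: theta1 = 5.3233, theta2 = 1.6755
x = L1*cos(theta1) + L2*cos(theta1+theta2)
x = 6.0799 + 2.3396
x = 8.4195


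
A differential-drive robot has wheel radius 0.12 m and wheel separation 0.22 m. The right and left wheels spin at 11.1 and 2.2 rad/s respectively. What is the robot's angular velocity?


vR = r*wR = 0.12*11.1 = 1.332 m/s
vL = r*wL = 0.12*2.2 = 0.264 m/s
v = (vR+vL)/2 = 0.798 m/s
omega = (vR-vL)/L = 4.8545 rad/s
angular velocity = 4.8545 rad/s


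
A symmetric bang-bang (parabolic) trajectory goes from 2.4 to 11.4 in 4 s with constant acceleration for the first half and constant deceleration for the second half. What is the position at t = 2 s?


Symmetric rest-to-rest: each phase covers (pf-p0)/2 in time T/2. 0.5*a*(T/2)^2 = (pf-p0)/2 => a = 4*(pf-p0)/T^2
a = 4*(11.4-2.4)/4^2 = 2.25
t = 2 is in the acceleration phase (t <= T/2).
p = p0 + 0.5*a*t^2 = 2.4 + 0.5*2.25*2^2
= 6.9


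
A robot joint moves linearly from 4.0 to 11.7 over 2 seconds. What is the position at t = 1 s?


s = t/T = 1/2 = 0.5
p(t) = p0 + (pf-p0)*s
= 4.0 + (11.7 - 4.0) * 0.5
= 7.85


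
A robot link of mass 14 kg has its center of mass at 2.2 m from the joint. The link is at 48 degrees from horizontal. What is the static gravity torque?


tau = m*g*L*cos(angle)
= 14 * 9.81 * 2.2 * cos(48 deg)
= 14 * 9.81 * 2.2 * 0.6691
= 202.1765 Nm


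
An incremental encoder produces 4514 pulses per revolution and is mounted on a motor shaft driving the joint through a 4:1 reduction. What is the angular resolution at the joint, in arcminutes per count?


counts per rev = 4514
effective counts at joint = 4514 * 4 = 18056
resolution = 360*60 / 18056
= 1.1963 arcmin/count


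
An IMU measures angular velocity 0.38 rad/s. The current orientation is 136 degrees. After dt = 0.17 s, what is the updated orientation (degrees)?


delta_theta = w * dt = 0.38 * 0.17 = 0.0646 rad
= 3.7013 deg
theta_new = 136 + 3.7013 = 139.7013 deg


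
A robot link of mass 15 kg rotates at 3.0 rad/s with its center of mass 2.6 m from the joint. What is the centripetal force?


F = m * omega^2 * r
= 15 * 3.0^2 * 2.6
= 15 * 9.0 * 2.6
= 351.0 N


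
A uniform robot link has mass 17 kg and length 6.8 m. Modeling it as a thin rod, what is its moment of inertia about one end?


I = (1/3) * m * L^2
= (1/3) * 17 * 6.8^2
= 0.333333 * 17 * 46.24
= 262.0267 kg*m^2


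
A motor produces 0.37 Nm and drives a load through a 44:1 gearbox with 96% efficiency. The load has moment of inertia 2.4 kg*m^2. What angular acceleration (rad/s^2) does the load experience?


tau_out = tau_motor * N * eta
= 0.37 * 44 * 0.96 = 15.6288 Nm
alpha = tau_out / I = 15.6288 / 2.4
= 6.512 rad/s^2


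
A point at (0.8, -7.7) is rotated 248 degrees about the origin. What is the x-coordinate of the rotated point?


x' = x*cos(theta) - y*sin(theta)
cos(248 deg) = -0.3746, sin(248 deg) = -0.9272
x' = 0.8 * -0.3746 - -7.7 * -0.9272
= -0.2997 - 7.1393
= -7.439


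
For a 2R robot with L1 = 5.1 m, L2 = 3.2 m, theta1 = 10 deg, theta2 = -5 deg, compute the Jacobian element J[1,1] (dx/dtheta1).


J[1,1] = -L1*sin(t1) - L2*sin(t1+t2)
= -5.1*sin(10) - 3.2*sin(5)
= -1.1645


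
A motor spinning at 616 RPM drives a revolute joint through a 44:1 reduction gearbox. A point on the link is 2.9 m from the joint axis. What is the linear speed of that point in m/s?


omega_motor = 616 * 2*pi/60 = 64.5074 rad/s
omega_joint = omega_motor / 44 = 1.4661 rad/s
v = omega_joint * r = 1.4661 * 2.9
= 4.2516 m/s


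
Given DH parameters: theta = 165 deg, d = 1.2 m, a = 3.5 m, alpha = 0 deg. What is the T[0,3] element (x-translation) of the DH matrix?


T[0,3] = a * cos(theta)
= 3.5 * cos(165 deg)
= 3.5 * -0.9659
= -3.3807


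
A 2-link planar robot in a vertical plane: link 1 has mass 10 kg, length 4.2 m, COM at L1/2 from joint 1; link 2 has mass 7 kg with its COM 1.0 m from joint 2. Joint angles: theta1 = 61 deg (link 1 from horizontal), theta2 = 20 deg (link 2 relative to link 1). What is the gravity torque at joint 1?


Horizontal distance from joint 1 to link-1 COM:
  x_c1 = (L1/2)*cos(t1) = 2.1 * 0.4848 = 1.0181 m
Horizontal distance from joint 1 to link-2 COM:
  x_c2 = L1*cos(t1) + Lc2*cos(t1+t2)
       = 4.2*0.4848 + 1.0*0.1564 = 2.1926 m
tau1 = m1*g*x_c1 + m2*g*x_c2
     = 10*9.81*1.0181 + 7*9.81*2.1926
     = 99.8756 + 150.5682
     = 250.4439 Nm


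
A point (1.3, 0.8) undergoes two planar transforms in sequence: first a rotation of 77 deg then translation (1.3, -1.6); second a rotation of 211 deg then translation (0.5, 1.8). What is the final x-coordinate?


After transform 1:
x1 = cos(77)*1.3 - sin(77)*0.8 + 1.3 = 0.8129
y1 = sin(77)*1.3 + cos(77)*0.8 + -1.6 = -0.1534
After transform 2:
x2 = cos(211)*0.8129 - sin(211)*-0.1534 + 0.5
= -0.2758


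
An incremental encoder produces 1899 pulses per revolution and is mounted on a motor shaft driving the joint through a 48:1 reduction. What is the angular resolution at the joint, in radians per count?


counts per rev = 1899
effective counts at joint = 1899 * 48 = 91152
resolution = 2*pi / 91152
= 6.8931e-05 rad/count


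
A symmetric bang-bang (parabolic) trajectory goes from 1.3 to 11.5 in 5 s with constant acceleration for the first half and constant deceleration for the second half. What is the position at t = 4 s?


Symmetric rest-to-rest: each phase covers (pf-p0)/2 in time T/2. 0.5*a*(T/2)^2 = (pf-p0)/2 => a = 4*(pf-p0)/T^2
a = 4*(11.5-1.3)/5^2 = 1.632
t = 4 is in the deceleration phase (t > T/2).
p = pf - 0.5*a*(T-t)^2 = 11.5 - 0.5*1.632*1^2
= 10.684


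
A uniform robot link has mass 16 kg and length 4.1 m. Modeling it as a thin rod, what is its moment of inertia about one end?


I = (1/3) * m * L^2
= (1/3) * 16 * 4.1^2
= 0.333333 * 16 * 16.81
= 89.6533 kg*m^2


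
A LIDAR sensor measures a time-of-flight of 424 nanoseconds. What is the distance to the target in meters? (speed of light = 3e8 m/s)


tof = 424 ns = 4.24e-07 s
dist = c * tof / 2
= 3e8 * 4.24e-07 / 2
= 63.6 m


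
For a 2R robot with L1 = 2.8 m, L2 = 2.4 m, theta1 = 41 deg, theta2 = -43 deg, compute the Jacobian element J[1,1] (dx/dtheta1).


J[1,1] = -L1*sin(t1) - L2*sin(t1+t2)
= -2.8*sin(41) - 2.4*sin(-2)
= -1.7532


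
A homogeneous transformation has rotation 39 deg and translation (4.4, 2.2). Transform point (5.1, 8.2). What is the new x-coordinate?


x' = cos(theta)*px - sin(theta)*py + tx
= 0.7771*5.1 - 0.6293*8.2 + 4.4
= 3.203


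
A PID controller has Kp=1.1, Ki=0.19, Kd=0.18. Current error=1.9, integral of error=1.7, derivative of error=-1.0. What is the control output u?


u = Kp*e + Ki*int(e) + Kd*de/dt
= 1.1*1.9 + 0.19*1.7 + 0.18*(-1.0)
= 2.09 + 0.323 + -0.18
= 2.233


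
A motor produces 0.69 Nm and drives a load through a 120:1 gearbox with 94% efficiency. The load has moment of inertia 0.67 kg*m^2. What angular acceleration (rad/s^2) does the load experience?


tau_out = tau_motor * N * eta
= 0.69 * 120 * 0.94 = 77.832 Nm
alpha = tau_out / I = 77.832 / 0.67
= 116.1672 rad/s^2


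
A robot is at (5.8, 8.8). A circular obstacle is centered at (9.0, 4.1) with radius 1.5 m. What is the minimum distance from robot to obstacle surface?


center_dist = sqrt((5.8-9.0)^2 + (8.8-4.1)^2)
= sqrt(10.24 + 22.09)
= 5.6859
min_dist = center_dist - radius = 5.6859 - 1.5 = 4.1859 m


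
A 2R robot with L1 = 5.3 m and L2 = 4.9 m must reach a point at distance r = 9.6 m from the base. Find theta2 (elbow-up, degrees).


cos(theta2) = (r^2 - L1^2 - L2^2) / (2*L1*L2)
cos(theta2) = (92.16 - 28.09 - 24.01) / 51.94
cos(theta2) = 0.771275
theta2 = 39.5315 degrees


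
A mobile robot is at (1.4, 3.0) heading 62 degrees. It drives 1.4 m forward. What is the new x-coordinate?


x_new = x0 + d*cos(theta)
= 1.4 + 1.4*cos(62)
= 1.4 + 0.6573
= 2.0573


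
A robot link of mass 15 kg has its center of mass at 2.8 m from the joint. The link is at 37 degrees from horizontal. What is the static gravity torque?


tau = m*g*L*cos(angle)
= 15 * 9.81 * 2.8 * cos(37 deg)
= 15 * 9.81 * 2.8 * 0.7986
= 329.0538 Nm


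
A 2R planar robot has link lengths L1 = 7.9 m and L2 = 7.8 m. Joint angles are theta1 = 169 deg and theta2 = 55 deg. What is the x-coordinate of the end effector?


Convert angles to radians: theta1 = 2.9496, theta2 = 0.9599
x = L1*cos(theta1) + L2*cos(theta1+theta2)
x = -7.7549 + -5.6109
x = -13.3657


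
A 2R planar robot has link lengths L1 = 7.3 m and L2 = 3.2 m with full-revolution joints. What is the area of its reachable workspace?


r_max = L1 + L2 = 10.5 m
r_min = |L1 - L2| = 4.1 m
Area = pi*(r_max^2 - r_min^2)
= pi*(110.25 - 16.81)
= pi * 93.44
= 293.5504 m^2
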